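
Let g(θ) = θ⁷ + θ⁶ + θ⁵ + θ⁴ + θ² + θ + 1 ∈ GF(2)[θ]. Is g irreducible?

Yes

Check for roots in GF(2): g(0) = 1; g(1) = 1.
No roots, so no linear factors.
Monic irreducibles of degree 2 over GF(2): θ² + θ + 1.
None of them divide g (all give nonzero remainder).
Monic irreducibles of degree 3 over GF(2): θ³ + θ + 1, θ³ + θ² + 1.
None of them divide g (all give nonzero remainder).
No irreducible factor of degree ≤ 3 exists, so g is irreducible over GF(2).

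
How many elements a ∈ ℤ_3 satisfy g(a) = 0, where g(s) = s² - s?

2

Evaluate at each of the 3 elements of ℤ_3:
g(0) = 0 → root; g(1) = 0 → root; g(2) = 2.
Roots: {0, 1}.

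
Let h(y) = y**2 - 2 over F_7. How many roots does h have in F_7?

Evaluate at each of the 7 elements of F_7:
h(0) = 5; h(1) = 6; h(2) = 2; h(3) = 0 → root; h(4) = 0 → root; h(5) = 2; h(6) = 6.
Roots: {3, 4}.

2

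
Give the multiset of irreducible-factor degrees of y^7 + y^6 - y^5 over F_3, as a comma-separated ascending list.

Write h(y) = y^7 + y^6 - y^5.
Roots in F_3: h(0) = 0 → root; h(1) = 1; h(2) = 1.
Linear factors from roots: (y).
Complete factorization: h(y) = (y)^5·(y^2 + y - 1).
Factor degrees with multiplicity: 1 + 1 + 1 + 1 + 1 + 2 = 7.

1, 1, 1, 1, 1, 2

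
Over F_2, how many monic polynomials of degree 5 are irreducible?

x^(2^5) − x is the product of all monic irreducibles of degree dividing 5; Möbius inversion gives N = (1/5) Σ μ(5/d)·2^d.
Divisors of 5: 1, 5; μ(5/d) for each: -1, 1.
Σ = − 2^1 + 2^5 = 30.
N = 30/5 = 6.

6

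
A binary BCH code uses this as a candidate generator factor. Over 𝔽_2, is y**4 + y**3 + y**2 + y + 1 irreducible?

Write f(y) = y**4 + y**3 + y**2 + y + 1.
Check for roots in 𝔽_2: f(0) = 1; f(1) = 1.
No roots, so no linear factors.
Monic irreducibles of degree 2 over GF(2): y**2 + y + 1.
None of them divide f (all give nonzero remainder).
No irreducible factor of degree ≤ 2 exists, so f is irreducible over GF(2).

Yes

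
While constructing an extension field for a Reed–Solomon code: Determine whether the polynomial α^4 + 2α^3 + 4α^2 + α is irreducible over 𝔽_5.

Write m(α) = α^4 + 2α^3 + 4α^2 + α.
Check for roots in 𝔽_5: m(0) = 0 → root; m(1) = 3; m(2) = 0 → root; m(3) = 4; m(4) = 2.
m(0) = 0, so (α) divides m(α); m is reducible.

No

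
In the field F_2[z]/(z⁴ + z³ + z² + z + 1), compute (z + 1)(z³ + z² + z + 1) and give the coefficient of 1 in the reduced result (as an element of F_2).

0

Multiply in F_2[z]: (z + 1)·(z³ + z² + z + 1) = z⁴ + 1.
Reduce using z⁴ ≡ z³ + z² + z + 1 (mod z⁴ + z³ + z² + z + 1).
Reduced: z³ + z² + z.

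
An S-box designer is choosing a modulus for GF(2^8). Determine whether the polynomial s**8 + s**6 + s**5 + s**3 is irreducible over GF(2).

No

Write f(s) = s**8 + s**6 + s**5 + s**3.
Check for roots in GF(2): f(0) = 0 → root; f(1) = 0 → root.
f(0) = 0, so (s) divides f(s); f is reducible.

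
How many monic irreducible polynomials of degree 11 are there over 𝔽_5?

4438920

x^(5^11) − x is the product of all monic irreducibles of degree dividing 11; Möbius inversion gives N = (1/11) Σ μ(11/d)·5^d.
Divisors of 11: 1, 11; μ(11/d) for each: -1, 1.
Σ = − 5^1 + 5^11 = 48828120.
N = 48828120/11 = 4438920.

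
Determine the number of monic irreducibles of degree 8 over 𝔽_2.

30

By the necklace-counting formula, N_2(8) = (1/8) Σ_{d|8} μ(8/d)·2^d.
Divisors of 8: 1, 2, 4, 8; μ(8/d) for each: 0, 0, -1, 1.
Σ = − 2^4 + 2^8 = 240.
N = 240/8 = 30.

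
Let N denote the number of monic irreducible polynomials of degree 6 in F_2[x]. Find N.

By the necklace-counting formula, N_2(6) = (1/6) Σ_{d|6} μ(6/d)·2^d.
Divisors of 6: 1, 2, 3, 6; μ(6/d) for each: 1, -1, -1, 1.
Σ = 2^1 − 2^2 − 2^3 + 2^6 = 54.
N = 54/6 = 9.

9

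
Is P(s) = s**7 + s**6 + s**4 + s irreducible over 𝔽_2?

No

Check for roots in 𝔽_2: P(0) = 0 → root; P(1) = 0 → root.
P(0) = 0, so (s) divides P(s); P is reducible.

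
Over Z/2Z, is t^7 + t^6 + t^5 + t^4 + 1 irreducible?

Yes

Write f(t) = t^7 + t^6 + t^5 + t^4 + 1.
Check for roots in Z/2Z: f(0) = 1; f(1) = 1.
No roots, so no linear factors.
Monic irreducibles of degree 2 over GF(2): t^2 + t + 1.
None of them divide f (all give nonzero remainder).
Monic irreducibles of degree 3 over GF(2): t^3 + t + 1, t^3 + t^2 + 1.
None of them divide f (all give nonzero remainder).
No irreducible factor of degree ≤ 3 exists, so f is irreducible over GF(2).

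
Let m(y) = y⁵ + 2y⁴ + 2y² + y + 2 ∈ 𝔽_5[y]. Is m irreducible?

Yes

Check for roots in 𝔽_5: m(0) = 2; m(1) = 3; m(2) = 1; m(3) = 3; m(4) = 4.
No roots, so no linear factors.
Degree-2 irreducible divisors: test the 10 monic irreducibles of degree 2 over GF(5).
None of them divide m (all give nonzero remainder).
No irreducible factor of degree ≤ 2 exists, so m is irreducible over GF(5).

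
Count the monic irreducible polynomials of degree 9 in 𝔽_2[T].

x^(2^9) − x is the product of all monic irreducibles of degree dividing 9; Möbius inversion gives N = (1/9) Σ μ(9/d)·2^d.
Divisors of 9: 1, 3, 9; μ(9/d) for each: 0, -1, 1.
Σ = − 2^3 + 2^9 = 504.
N = 504/9 = 56.

56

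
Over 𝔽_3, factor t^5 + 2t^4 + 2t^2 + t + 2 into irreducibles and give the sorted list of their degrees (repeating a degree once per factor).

Write h(t) = t^5 + 2t^4 + 2t^2 + t + 2.
Roots in 𝔽_3: h(0) = 2; h(1) = 2; h(2) = 1.
Complete factorization: h(t) = (t^5 + 2t^4 + 2t^2 + t + 2).
Factor degrees with multiplicity: 5 = 5.

5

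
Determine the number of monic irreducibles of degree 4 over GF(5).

150

The number of monic irreducibles of degree 4 over GF(5) is (1/4)·Σ_{d∣4} μ(4/d) 5^d.
Divisors of 4: 1, 2, 4; μ(4/d) for each: 0, -1, 1.
Σ = − 5^2 + 5^4 = 600.
N = 600/4 = 150.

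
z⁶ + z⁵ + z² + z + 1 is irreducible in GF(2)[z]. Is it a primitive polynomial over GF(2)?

Yes

Write f(z) = z⁶ + z⁵ + z² + z + 1.
|GF(2^6)^×| = 2^6 − 1 = 63. Prime factorization: 63 = 3^2·7.
f is primitive ⇔ z has order 63 in GF(2)[z]/(f), i.e. z^(63/q) ≠ 1 for each prime q | 63.
z^(21) mod f = z⁵ + z³ + z².
z^(9) mod f = z³ + z² + 1.
None equal 1, so z has full order 63; f is primitive.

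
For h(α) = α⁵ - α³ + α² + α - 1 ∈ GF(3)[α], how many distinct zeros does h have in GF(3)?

0

Evaluate at each of the 3 elements of GF(3):
h(0) = 2; h(1) = 1; h(2) = 2.
No element is a root.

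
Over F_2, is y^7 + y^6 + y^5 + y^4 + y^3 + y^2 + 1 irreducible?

Write P(y) = y^7 + y^6 + y^5 + y^4 + y^3 + y^2 + 1.
Check for roots in F_2: P(0) = 1; P(1) = 1.
No roots, so no linear factors.
Monic irreducibles of degree 2 over GF(2): y^2 + y + 1.
None of them divide P (all give nonzero remainder).
Monic irreducibles of degree 3 over GF(2): y^3 + y + 1, y^3 + y^2 + 1.
None of them divide P (all give nonzero remainder).
No irreducible factor of degree ≤ 3 exists, so P is irreducible over GF(2).

Yes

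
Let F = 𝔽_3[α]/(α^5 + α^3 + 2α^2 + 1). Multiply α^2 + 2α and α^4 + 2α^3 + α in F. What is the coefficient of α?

Multiply in 𝔽_3[α]: (α^2 + 2α)·(α^4 + 2α^3 + α) = α^6 + α^5 + α^4 + α^3 + 2α^2.
Reduce using α^5 ≡ 2α^3 + α^2 + 2 (mod α^5 + α^3 + 2α^2 + 1).
Reduced: α^3 + 2α + 2.

2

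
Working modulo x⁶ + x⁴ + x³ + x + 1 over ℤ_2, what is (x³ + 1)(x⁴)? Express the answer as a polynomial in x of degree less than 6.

x^5 + x^2 + x

Multiply in ℤ_2[x]: (x³ + 1)·(x⁴) = x⁷ + x⁴.
Reduce using x⁶ ≡ x⁴ + x³ + x + 1 (mod x⁶ + x⁴ + x³ + x + 1).
Reduced: x⁵ + x² + x.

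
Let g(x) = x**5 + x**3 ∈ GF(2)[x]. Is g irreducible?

No

Check for roots in GF(2): g(0) = 0 → root; g(1) = 0 → root.
g(0) = 0, so (x) divides g(x); g is reducible.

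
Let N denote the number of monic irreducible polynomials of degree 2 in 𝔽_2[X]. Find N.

1

Gauss's count: N_{2}(2) = (1/2) Σ_{d|2} μ(2/d)·2^d.
Divisors of 2: 1, 2; μ(2/d) for each: -1, 1.
Σ = − 2^1 + 2^2 = 2.
N = 2/2 = 1.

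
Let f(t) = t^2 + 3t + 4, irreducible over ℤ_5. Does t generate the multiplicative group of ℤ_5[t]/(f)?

No

|GF(5^2)^×| = 5^2 − 1 = 24. Prime factorization: 24 = 2^3·3.
f is primitive ⇔ t has order 24 in GF(5)[t]/(f), i.e. t^(24/q) ≠ 1 for each prime q | 24.
t^(12) mod f = 1
t^(8) mod f = 3t + 4.
Since t^(12) = 1, the order of t divides 12 < 24; not primitive.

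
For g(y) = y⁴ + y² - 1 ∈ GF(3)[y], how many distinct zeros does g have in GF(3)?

0

Evaluate at each of the 3 elements of GF(3):
g(0) = 2; g(1) = 1; g(2) = 1.
No element is a root.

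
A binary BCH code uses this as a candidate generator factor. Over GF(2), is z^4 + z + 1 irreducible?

Yes

Write g(z) = z^4 + z + 1.
Check for roots in GF(2): g(0) = 1; g(1) = 1.
No roots, so no linear factors.
Monic irreducibles of degree 2 over GF(2): z^2 + z + 1.
None of them divide g (all give nonzero remainder).
No irreducible factor of degree ≤ 2 exists, so g is irreducible over GF(2).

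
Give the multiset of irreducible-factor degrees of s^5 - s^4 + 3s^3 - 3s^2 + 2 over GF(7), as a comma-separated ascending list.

5

Write h(s) = s^5 - s^4 + 3s^3 - 3s^2 + 2.
Complete factorization: h(s) = (s^5 - s^4 + 3s^3 - 3s^2 + 2).
Factor degrees with multiplicity: 5 = 5.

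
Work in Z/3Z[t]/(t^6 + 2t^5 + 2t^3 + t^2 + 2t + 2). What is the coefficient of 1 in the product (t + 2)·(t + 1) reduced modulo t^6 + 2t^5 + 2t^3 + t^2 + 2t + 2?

Multiply in Z/3Z[t]: (t + 2)·(t + 1) = t^2 + 2.
Reduced: t^2 + 2.

2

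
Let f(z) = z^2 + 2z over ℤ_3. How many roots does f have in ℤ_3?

Evaluate at each of the 3 elements of ℤ_3:
f(0) = 0 → root; f(1) = 0 → root; f(2) = 2.
Roots: {0, 1}.

2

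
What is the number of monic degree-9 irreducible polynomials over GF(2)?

56

The number of monic irreducibles of degree 9 over GF(2) is (1/9)·Σ_{d∣9} μ(9/d) 2^d.
Divisors of 9: 1, 3, 9; μ(9/d) for each: 0, -1, 1.
Σ = − 2^3 + 2^9 = 504.
N = 504/9 = 56.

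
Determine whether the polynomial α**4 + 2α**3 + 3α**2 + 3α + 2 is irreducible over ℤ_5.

Yes

Write f(α) = α**4 + 2α**3 + 3α**2 + 3α + 2.
Check for roots in ℤ_5: f(0) = 2; f(1) = 1; f(2) = 2; f(3) = 3; f(4) = 1.
No roots, so no linear factors.
Degree-2 irreducible divisors: test the 10 monic irreducibles of degree 2 over GF(5).
None of them divide f (all give nonzero remainder).
No irreducible factor of degree ≤ 2 exists, so f is irreducible over GF(5).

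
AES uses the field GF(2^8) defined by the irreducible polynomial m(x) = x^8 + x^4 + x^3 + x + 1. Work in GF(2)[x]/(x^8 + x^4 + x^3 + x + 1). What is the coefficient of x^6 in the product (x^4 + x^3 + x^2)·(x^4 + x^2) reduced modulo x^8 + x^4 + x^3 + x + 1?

0

Multiply in GF(2)[x]: (x^4 + x^3 + x^2)·(x^4 + x^2) = x^8 + x^7 + x^5 + x^4.
Reduce using x^8 ≡ x^4 + x^3 + x + 1 (mod x^8 + x^4 + x^3 + x + 1).
Reduced: x^7 + x^5 + x^3 + x + 1.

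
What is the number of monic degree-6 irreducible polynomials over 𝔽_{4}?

The number of monic irreducibles of degree 6 over GF(4) is (1/6)·Σ_{d∣6} μ(6/d) 4^d.
Divisors of 6: 1, 2, 3, 6; μ(6/d) for each: 1, -1, -1, 1.
Σ = 4^1 − 4^2 − 4^3 + 4^6 = 4020.
N = 4020/6 = 670.

670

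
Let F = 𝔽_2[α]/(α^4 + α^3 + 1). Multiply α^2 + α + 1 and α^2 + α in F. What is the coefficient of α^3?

1

Multiply in 𝔽_2[α]: (α^2 + α + 1)·(α^2 + α) = α^4 + α.
Reduce using α^4 ≡ α^3 + 1 (mod α^4 + α^3 + 1).
Reduced: α^3 + α + 1.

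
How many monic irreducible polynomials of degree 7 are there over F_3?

By the necklace-counting formula, N_3(7) = (1/7) Σ_{d|7} μ(7/d)·3^d.
Divisors of 7: 1, 7; μ(7/d) for each: -1, 1.
Σ = − 3^1 + 3^7 = 2184.
N = 2184/7 = 312.

312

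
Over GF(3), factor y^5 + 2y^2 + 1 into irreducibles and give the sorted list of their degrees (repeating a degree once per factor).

2, 3

Write f(y) = y^5 + 2y^2 + 1.
Roots in GF(3): f(0) = 1; f(1) = 1; f(2) = 2.
Complete factorization: f(y) = (y^2 + y + 2)·(y^3 + 2y^2 + 2y + 2).
Factor degrees with multiplicity: 2 + 3 = 5.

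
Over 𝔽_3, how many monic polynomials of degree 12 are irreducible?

44220

x^(3^12) − x is the product of all monic irreducibles of degree dividing 12; Möbius inversion gives N = (1/12) Σ μ(12/d)·3^d.
Divisors of 12: 1, 2, 3, 4, 6, 12; μ(12/d) for each: 0, 1, 0, -1, -1, 1.
Σ = 3^2 − 3^4 − 3^6 + 3^12 = 530640.
N = 530640/12 = 44220.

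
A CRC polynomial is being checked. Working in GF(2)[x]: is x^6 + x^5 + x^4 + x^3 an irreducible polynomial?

No

Write P(x) = x^6 + x^5 + x^4 + x^3.
Check for roots in GF(2): P(0) = 0 → root; P(1) = 0 → root.
P(0) = 0, so (x) divides P(x); P is reducible.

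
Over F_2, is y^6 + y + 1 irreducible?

Write h(y) = y^6 + y + 1.
Check for roots in F_2: h(0) = 1; h(1) = 1.
No roots, so no linear factors.
Monic irreducibles of degree 2 over GF(2): y^2 + y + 1.
None of them divide h (all give nonzero remainder).
Monic irreducibles of degree 3 over GF(2): y^3 + y + 1, y^3 + y^2 + 1.
None of them divide h (all give nonzero remainder).
No irreducible factor of degree ≤ 3 exists, so h is irreducible over GF(2).

Yes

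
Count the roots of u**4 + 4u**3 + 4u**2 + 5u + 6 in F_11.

Write P(u) = u**4 + 4u**3 + 4u**2 + 5u + 6.
Evaluate at each of the 11 elements of F_11:
P(0) = 6; P(1) = 9; P(2) = 3; P(3) = 4; P(4) = 8; P(5) = 2; P(6) = 8; P(7) = 6; P(8) = 0 → root; P(9) = 7; P(10) = 2.
Roots: {8}.

1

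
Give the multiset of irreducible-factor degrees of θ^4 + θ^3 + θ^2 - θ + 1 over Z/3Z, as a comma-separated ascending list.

1, 1, 2

Write h(θ) = θ^4 + θ^3 + θ^2 - θ + 1.
Roots in Z/3Z: h(0) = 1; h(1) = 0 → root; h(2) = 0 → root.
Linear factors from roots: (θ - 1), (θ + 1).
Complete factorization: h(θ) = (θ + 1)·(θ - 1)·(θ^2 + θ - 1).
Factor degrees with multiplicity: 1 + 1 + 2 = 4.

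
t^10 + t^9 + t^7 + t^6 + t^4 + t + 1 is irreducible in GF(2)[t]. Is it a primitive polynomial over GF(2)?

Write f(t) = t^10 + t^9 + t^7 + t^6 + t^4 + t + 1.
|GF(2^10)^×| = 2^10 − 1 = 1023. Prime factorization: 1023 = 3·11·31.
f is primitive ⇔ t has order 1023 in GF(2)[t]/(f), i.e. t^(1023/q) ≠ 1 for each prime q | 1023.
t^(341) mod f = t^8 + t^7 + t^5 + t + 1.
t^(93) mod f = t^6 + t^3 + t^2.
t^(33) mod f = t^9 + t^8 + t^5 + t^2.
None equal 1, so t has full order 1023; f is primitive.

Yes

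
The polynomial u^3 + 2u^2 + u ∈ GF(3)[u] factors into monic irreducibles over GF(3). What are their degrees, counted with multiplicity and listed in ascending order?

Write g(u) = u^3 + 2u^2 + u.
Roots in GF(3): g(0) = 0 → root; g(1) = 1; g(2) = 0 → root.
Linear factors from roots: (u), (u + 1).
Complete factorization: g(u) = (u)·(u + 1)^2.
Factor degrees with multiplicity: 1 + 1 + 1 = 3.

1, 1, 1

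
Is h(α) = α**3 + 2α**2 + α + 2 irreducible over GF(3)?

No

Check for roots in GF(3): h(0) = 2; h(1) = 0 → root; h(2) = 2.
h(1) = 0, so (α − 1) divides h(α); h is reducible.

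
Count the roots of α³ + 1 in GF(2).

1

Write P(α) = α³ + 1.
Evaluate at each of the 2 elements of GF(2):
P(0) = 1; P(1) = 0 → root.
Roots: {1}.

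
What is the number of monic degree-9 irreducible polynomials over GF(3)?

2184

By the necklace-counting formula, N_3(9) = (1/9) Σ_{d|9} μ(9/d)·3^d.
Divisors of 9: 1, 3, 9; μ(9/d) for each: 0, -1, 1.
Σ = − 3^3 + 3^9 = 19656.
N = 19656/9 = 2184.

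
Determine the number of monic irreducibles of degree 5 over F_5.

624

x^(5^5) − x is the product of all monic irreducibles of degree dividing 5; Möbius inversion gives N = (1/5) Σ μ(5/d)·5^d.
Divisors of 5: 1, 5; μ(5/d) for each: -1, 1.
Σ = − 5^1 + 5^5 = 3120.
N = 3120/5 = 624.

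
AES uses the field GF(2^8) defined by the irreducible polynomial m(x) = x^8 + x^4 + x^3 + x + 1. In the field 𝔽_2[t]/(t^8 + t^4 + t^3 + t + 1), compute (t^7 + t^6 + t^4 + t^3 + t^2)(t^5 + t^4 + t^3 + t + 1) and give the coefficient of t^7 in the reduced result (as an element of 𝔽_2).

Multiply in 𝔽_2[t]: (t^7 + t^6 + t^4 + t^3 + t^2)·(t^5 + t^4 + t^3 + t + 1) = t^12 + t^8 + t^7 + t^6 + t^2.
Reduce using t^8 ≡ t^4 + t^3 + t + 1 (mod t^8 + t^4 + t^3 + t + 1).
Reduced: t^6 + t^5 + t^4 + t^2.

0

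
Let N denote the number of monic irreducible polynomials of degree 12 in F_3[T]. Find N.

44220

The number of monic irreducibles of degree 12 over GF(3) is (1/12)·Σ_{d∣12} μ(12/d) 3^d.
Divisors of 12: 1, 2, 3, 4, 6, 12; μ(12/d) for each: 0, 1, 0, -1, -1, 1.
Σ = 3^2 − 3^4 − 3^6 + 3^12 = 530640.
N = 530640/12 = 44220.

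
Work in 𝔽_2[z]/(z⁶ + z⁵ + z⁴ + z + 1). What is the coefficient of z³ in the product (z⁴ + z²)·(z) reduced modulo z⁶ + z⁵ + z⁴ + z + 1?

1

Multiply in 𝔽_2[z]: (z⁴ + z²)·(z) = z⁵ + z³.
Reduced: z⁵ + z³.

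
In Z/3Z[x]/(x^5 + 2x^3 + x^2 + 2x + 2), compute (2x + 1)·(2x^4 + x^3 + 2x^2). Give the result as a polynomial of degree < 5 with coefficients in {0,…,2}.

x^4 + x^2 + x + 1

Multiply in Z/3Z[x]: (2x + 1)·(2x^4 + x^3 + 2x^2) = x^5 + x^4 + 2x^3 + 2x^2.
Reduce using x^5 ≡ x^3 + 2x^2 + x + 1 (mod x^5 + 2x^3 + x^2 + 2x + 2).
Reduced: x^4 + x^2 + x + 1.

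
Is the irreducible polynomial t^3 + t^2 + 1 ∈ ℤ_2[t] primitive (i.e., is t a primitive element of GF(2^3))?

Yes

Write f(t) = t^3 + t^2 + 1.
|GF(2^3)^×| = 2^3 − 1 = 7. Prime factorization: 7 = 7.
f is primitive ⇔ t has order 7 in GF(2)[t]/(f), i.e. t^(7/q) ≠ 1 for each prime q | 7.
t^(1) mod f = t.
None equal 1, so t has full order 7; f is primitive.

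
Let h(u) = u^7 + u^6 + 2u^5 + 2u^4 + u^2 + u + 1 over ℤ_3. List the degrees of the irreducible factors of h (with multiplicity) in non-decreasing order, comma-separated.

1, 2, 4

Roots in ℤ_3: h(0) = 1; h(1) = 0 → root; h(2) = 1.
Linear factors from roots: (u + 2).
Complete factorization: h(u) = (u + 2)·(u^2 + u + 2)·(u^4 + u^3 + u^2 + 1).
Factor degrees with multiplicity: 1 + 2 + 4 = 7.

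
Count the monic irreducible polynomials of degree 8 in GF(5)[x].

Gauss's count: N_{5}(8) = (1/8) Σ_{d|8} μ(8/d)·5^d.
Divisors of 8: 1, 2, 4, 8; μ(8/d) for each: 0, 0, -1, 1.
Σ = − 5^4 + 5^8 = 390000.
N = 390000/8 = 48750.

48750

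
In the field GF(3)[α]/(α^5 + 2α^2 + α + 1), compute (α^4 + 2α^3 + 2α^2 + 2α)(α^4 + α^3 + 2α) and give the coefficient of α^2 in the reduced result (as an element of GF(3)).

Multiply in GF(3)[α]: (α^4 + 2α^3 + 2α^2 + 2α)·(α^4 + α^3 + 2α) = α^8 + α^6 + α^3 + α^2.
Reduce using α^5 ≡ α^2 + 2α + 2 (mod α^5 + 2α^2 + α + 1).
Reduced: 2α^4 + α^3 + α^2 + α + 2.

1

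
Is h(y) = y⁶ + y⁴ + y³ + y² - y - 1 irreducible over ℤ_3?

Check for roots in ℤ_3: h(0) = 2; h(1) = 2; h(2) = 2.
No roots, so no linear factors.
Monic irreducibles of degree 2 over GF(3): y² + 1, y² + y - 1, y² - y - 1.
None of them divide h (all give nonzero remainder).
Degree-3 irreducible divisors: test the 8 monic irreducibles of degree 3 over GF(3).
None of them divide h (all give nonzero remainder).
No irreducible factor of degree ≤ 3 exists, so h is irreducible over GF(3).

Yes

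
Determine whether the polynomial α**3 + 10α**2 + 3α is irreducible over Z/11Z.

Write h(α) = α**3 + 10α**2 + 3α.
Check each element of Z/11Z for a root: h(0)=0, h(1)=3, h(2)=10, h(3)=5, h(4)=5, h(5)=5, h(6)=0, h(7)=7, h(8)=10, h(9)=4, h(10)=6.
h(0) = 0, so (α) divides h(α); h is reducible.

No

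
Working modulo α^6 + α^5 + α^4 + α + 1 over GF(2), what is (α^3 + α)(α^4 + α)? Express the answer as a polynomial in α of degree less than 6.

α^5 + 1

Multiply in GF(2)[α]: (α^3 + α)·(α^4 + α) = α^7 + α^5 + α^4 + α^2.
Reduce using α^6 ≡ α^5 + α^4 + α + 1 (mod α^6 + α^5 + α^4 + α + 1).
Reduced: α^5 + 1.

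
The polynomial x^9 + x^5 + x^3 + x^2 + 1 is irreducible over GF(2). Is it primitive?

Yes

Write f(x) = x^9 + x^5 + x^3 + x^2 + 1.
|GF(2^9)^×| = 2^9 − 1 = 511. Prime factorization: 511 = 7·73.
f is primitive ⇔ x has order 511 in GF(2)[x]/(f), i.e. x^(511/q) ≠ 1 for each prime q | 511.
x^(73) mod f = x^7 + x^6 + x^4 + x^3 + x^2 + x + 1.
x^(7) mod f = x^7.
None equal 1, so x has full order 511; f is primitive.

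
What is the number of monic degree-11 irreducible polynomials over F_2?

x^(2^11) − x is the product of all monic irreducibles of degree dividing 11; Möbius inversion gives N = (1/11) Σ μ(11/d)·2^d.
Divisors of 11: 1, 11; μ(11/d) for each: -1, 1.
Σ = − 2^1 + 2^11 = 2046.
N = 2046/11 = 186.

186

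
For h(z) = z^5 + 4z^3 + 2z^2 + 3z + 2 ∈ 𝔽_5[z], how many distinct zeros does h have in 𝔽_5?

2

Evaluate at each of the 5 elements of 𝔽_5:
h(0) = 2; h(1) = 2; h(2) = 0 → root; h(3) = 0 → root; h(4) = 1.
Roots: {2, 3}.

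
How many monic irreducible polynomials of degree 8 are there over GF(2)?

30

By the necklace-counting formula, N_2(8) = (1/8) Σ_{d|8} μ(8/d)·2^d.
Divisors of 8: 1, 2, 4, 8; μ(8/d) for each: 0, 0, -1, 1.
Σ = − 2^4 + 2^8 = 240.
N = 240/8 = 30.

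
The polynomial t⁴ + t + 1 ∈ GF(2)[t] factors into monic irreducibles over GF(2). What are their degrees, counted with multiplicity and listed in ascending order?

Write h(t) = t⁴ + t + 1.
Roots in GF(2): h(0) = 1; h(1) = 1.
Complete factorization: h(t) = (t⁴ + t + 1).
Factor degrees with multiplicity: 4 = 4.

4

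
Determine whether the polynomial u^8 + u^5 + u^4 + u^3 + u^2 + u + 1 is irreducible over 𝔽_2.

Write m(u) = u^8 + u^5 + u^4 + u^3 + u^2 + u + 1.
Check for roots in 𝔽_2: m(0) = 1; m(1) = 1.
No roots, so no linear factors.
Monic irreducibles of degree 2 over GF(2): u^2 + u + 1.
None of them divide m (all give nonzero remainder).
Monic irreducibles of degree 3 over GF(2): u^3 + u + 1, u^3 + u^2 + 1.
None of them divide m (all give nonzero remainder).
Monic irreducibles of degree 4 over GF(2): u^4 + u + 1, u^4 + u^3 + 1, u^4 + u^3 + u^2 + u + 1.
None of them divide m (all give nonzero remainder).
No irreducible factor of degree ≤ 4 exists, so m is irreducible over GF(2).

Yes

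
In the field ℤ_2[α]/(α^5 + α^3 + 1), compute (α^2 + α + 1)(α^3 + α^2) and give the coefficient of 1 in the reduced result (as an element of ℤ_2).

1

Multiply in ℤ_2[α]: (α^2 + α + 1)·(α^3 + α^2) = α^5 + α^2.
Reduce using α^5 ≡ α^3 + 1 (mod α^5 + α^3 + 1).
Reduced: α^3 + α^2 + 1.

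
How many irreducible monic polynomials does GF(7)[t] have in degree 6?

19544

The number of monic irreducibles of degree 6 over GF(7) is (1/6)·Σ_{d∣6} μ(6/d) 7^d.
Divisors of 6: 1, 2, 3, 6; μ(6/d) for each: 1, -1, -1, 1.
Σ = 7^1 − 7^2 − 7^3 + 7^6 = 117264.
N = 117264/6 = 19544.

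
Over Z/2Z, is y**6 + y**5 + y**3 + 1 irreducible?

Write f(y) = y**6 + y**5 + y**3 + 1.
Check for roots in Z/2Z: f(0) = 1; f(1) = 0 → root.
f(1) = 0, so (y − 1) divides f(y); f is reducible.

No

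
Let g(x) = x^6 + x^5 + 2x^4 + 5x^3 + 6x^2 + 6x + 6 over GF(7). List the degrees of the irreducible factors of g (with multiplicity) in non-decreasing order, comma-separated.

Linear factors from roots: (x + 5), (x + 2).
Complete factorization: g(x) = (x + 2)·(x + 5)·(x^2 + 4x + 5)·(x^2 + 4x + 6).
Factor degrees with multiplicity: 1 + 1 + 2 + 2 = 6.

1, 1, 2, 2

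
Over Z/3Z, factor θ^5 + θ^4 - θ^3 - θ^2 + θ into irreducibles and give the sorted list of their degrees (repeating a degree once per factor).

Write h(θ) = θ^5 + θ^4 - θ^3 - θ^2 + θ.
Roots in Z/3Z: h(0) = 0 → root; h(1) = 1; h(2) = 2.
Linear factors from roots: (θ).
Complete factorization: h(θ) = (θ)·(θ^2 - θ - 1)^2.
Factor degrees with multiplicity: 1 + 2 + 2 = 5.

1, 2, 2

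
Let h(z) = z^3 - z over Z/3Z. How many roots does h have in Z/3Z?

Evaluate at each of the 3 elements of Z/3Z:
h(0) = 0 → root; h(1) = 0 → root; h(2) = 0 → root.
Roots: {0, 1, 2}.

3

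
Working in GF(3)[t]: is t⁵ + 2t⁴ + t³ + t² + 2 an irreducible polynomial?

No

Write f(t) = t⁵ + 2t⁴ + t³ + t² + 2.
Check for roots in GF(3): f(0) = 2; f(1) = 1; f(2) = 0 → root.
f(2) = 0, so (t − 2) divides f(t); f is reducible.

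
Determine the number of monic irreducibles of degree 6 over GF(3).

116

The number of monic irreducibles of degree 6 over GF(3) is (1/6)·Σ_{d∣6} μ(6/d) 3^d.
Divisors of 6: 1, 2, 3, 6; μ(6/d) for each: 1, -1, -1, 1.
Σ = 3^1 − 3^2 − 3^3 + 3^6 = 696.
N = 696/6 = 116.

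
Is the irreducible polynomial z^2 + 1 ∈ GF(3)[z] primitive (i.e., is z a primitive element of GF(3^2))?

No

Write f(z) = z^2 + 1.
|GF(3^2)^×| = 3^2 − 1 = 8. Prime factorization: 8 = 2^3.
f is primitive ⇔ z has order 8 in GF(3)[z]/(f), i.e. z^(8/q) ≠ 1 for each prime q | 8.
z^(4) mod f = 1
Since z^(4) = 1, the order of z divides 4 < 8; not primitive.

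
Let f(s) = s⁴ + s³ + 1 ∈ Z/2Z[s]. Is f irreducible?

Yes

Check for roots in Z/2Z: f(0) = 1; f(1) = 1.
No roots, so no linear factors.
Monic irreducibles of degree 2 over GF(2): s² + s + 1.
None of them divide f (all give nonzero remainder).
No irreducible factor of degree ≤ 2 exists, so f is irreducible over GF(2).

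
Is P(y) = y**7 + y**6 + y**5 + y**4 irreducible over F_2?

Check for roots in F_2: P(0) = 0 → root; P(1) = 0 → root.
P(0) = 0, so (y) divides P(y); P is reducible.

No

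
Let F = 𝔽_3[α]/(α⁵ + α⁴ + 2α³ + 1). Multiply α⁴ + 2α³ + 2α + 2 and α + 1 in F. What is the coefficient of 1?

Multiply in 𝔽_3[α]: (α⁴ + 2α³ + 2α + 2)·(α + 1) = α⁵ + 2α³ + 2α² + α + 2.
Reduce using α⁵ ≡ 2α⁴ + α³ + 2 (mod α⁵ + α⁴ + 2α³ + 1).
Reduced: 2α⁴ + 2α² + α + 1.

1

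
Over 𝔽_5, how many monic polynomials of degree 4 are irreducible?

150

The number of monic irreducibles of degree 4 over GF(5) is (1/4)·Σ_{d∣4} μ(4/d) 5^d.
Divisors of 4: 1, 2, 4; μ(4/d) for each: 0, -1, 1.
Σ = − 5^2 + 5^4 = 600.
N = 600/4 = 150.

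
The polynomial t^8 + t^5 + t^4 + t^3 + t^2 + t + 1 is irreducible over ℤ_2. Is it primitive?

Write f(t) = t^8 + t^5 + t^4 + t^3 + t^2 + t + 1.
|GF(2^8)^×| = 2^8 − 1 = 255. Prime factorization: 255 = 3·5·17.
f is primitive ⇔ t has order 255 in GF(2)[t]/(f), i.e. t^(255/q) ≠ 1 for each prime q | 255.
t^(85) mod f = 1
t^(51) mod f = t^7 + t^5 + t^3 + t^2 + t + 1.
t^(15) mod f = t^6 + t^3 + t + 1.
Since t^(85) = 1, the order of t divides 85 < 255; not primitive.

No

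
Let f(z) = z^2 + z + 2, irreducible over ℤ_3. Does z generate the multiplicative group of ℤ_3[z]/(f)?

Yes

|GF(3^2)^×| = 3^2 − 1 = 8. Prime factorization: 8 = 2^3.
f is primitive ⇔ z has order 8 in GF(3)[z]/(f), i.e. z^(8/q) ≠ 1 for each prime q | 8.
z^(4) mod f = 2.
None equal 1, so z has full order 8; f is primitive.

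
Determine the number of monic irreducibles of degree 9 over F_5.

217000

x^(5^9) − x is the product of all monic irreducibles of degree dividing 9; Möbius inversion gives N = (1/9) Σ μ(9/d)·5^d.
Divisors of 9: 1, 3, 9; μ(9/d) for each: 0, -1, 1.
Σ = − 5^3 + 5^9 = 1953000.
N = 1953000/9 = 217000.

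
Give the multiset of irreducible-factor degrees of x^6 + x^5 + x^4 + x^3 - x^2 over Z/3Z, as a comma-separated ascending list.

1, 1, 1, 3

Write g(x) = x^6 + x^5 + x^4 + x^3 - x^2.
Roots in Z/3Z: g(0) = 0 → root; g(1) = 0 → root; g(2) = 2.
Linear factors from roots: (x), (x - 1).
Complete factorization: g(x) = (x - 1)·(x)^2·(x^3 - x^2 + 1).
Factor degrees with multiplicity: 1 + 1 + 1 + 3 = 6.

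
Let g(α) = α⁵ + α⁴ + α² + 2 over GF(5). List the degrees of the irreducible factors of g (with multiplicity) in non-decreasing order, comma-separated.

1, 1, 3

Roots in GF(5): g(0) = 2; g(1) = 0 → root; g(2) = 4; g(3) = 0 → root; g(4) = 3.
Linear factors from roots: (α - 1), (α + 2).
Complete factorization: g(α) = (α + 2)·(α - 1)·(α³ + 2α - 1).
Factor degrees with multiplicity: 1 + 1 + 3 = 5.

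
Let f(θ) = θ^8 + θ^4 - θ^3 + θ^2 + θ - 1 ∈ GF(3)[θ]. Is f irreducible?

Yes

Check for roots in GF(3): f(0) = 2; f(1) = 2; f(2) = 2.
No roots, so no linear factors.
Monic irreducibles of degree 2 over GF(3): θ^2 + 1, θ^2 + θ - 1, θ^2 - θ - 1.
None of them divide f (all give nonzero remainder).
Degree-3 irreducible divisors: test the 8 monic irreducibles of degree 3 over GF(3).
None of them divide f (all give nonzero remainder).
Degree-4 irreducible divisors: test the 18 monic irreducibles of degree 4 over GF(3).
None of them divide f (all give nonzero remainder).
No irreducible factor of degree ≤ 4 exists, so f is irreducible over GF(3).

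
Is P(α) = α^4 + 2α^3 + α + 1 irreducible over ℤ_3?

Check for roots in ℤ_3: P(0) = 1; P(1) = 2; P(2) = 2.
No roots, so no linear factors.
Monic irreducibles of degree 2 over GF(3): α^2 + 1, α^2 + α + 2, α^2 + 2α + 2.
None of them divide P (all give nonzero remainder).
No irreducible factor of degree ≤ 2 exists, so P is irreducible over GF(3).

Yes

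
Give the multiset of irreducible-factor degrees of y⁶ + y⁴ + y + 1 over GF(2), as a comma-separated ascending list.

Write g(y) = y⁶ + y⁴ + y + 1.
Roots in GF(2): g(0) = 1; g(1) = 0 → root.
Linear factors from roots: (y + 1).
Complete factorization: g(y) = (y + 1)·(y² + y + 1)·(y³ + y + 1).
Factor degrees with multiplicity: 1 + 2 + 3 = 6.

1, 2, 3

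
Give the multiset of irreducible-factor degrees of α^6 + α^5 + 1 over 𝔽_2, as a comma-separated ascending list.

6

Write g(α) = α^6 + α^5 + 1.
Roots in 𝔽_2: g(0) = 1; g(1) = 1.
Complete factorization: g(α) = (α^6 + α^5 + 1).
Factor degrees with multiplicity: 6 = 6.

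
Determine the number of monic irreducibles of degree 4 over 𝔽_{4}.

60

The number of monic irreducibles of degree 4 over GF(4) is (1/4)·Σ_{d∣4} μ(4/d) 4^d.
Divisors of 4: 1, 2, 4; μ(4/d) for each: 0, -1, 1.
Σ = − 4^2 + 4^4 = 240.
N = 240/4 = 60.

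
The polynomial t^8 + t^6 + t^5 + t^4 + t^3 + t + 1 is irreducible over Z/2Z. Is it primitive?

No

Write f(t) = t^8 + t^6 + t^5 + t^4 + t^3 + t + 1.
|GF(2^8)^×| = 2^8 − 1 = 255. Prime factorization: 255 = 3·5·17.
f is primitive ⇔ t has order 255 in GF(2)[t]/(f), i.e. t^(255/q) ≠ 1 for each prime q | 255.
t^(85) mod f = 1
t^(51) mod f = t^6 + t^5 + t^4 + t^3.
t^(15) mod f = t^7 + t^5 + t^4 + t^3 + t^2.
Since t^(85) = 1, the order of t divides 85 < 255; not primitive.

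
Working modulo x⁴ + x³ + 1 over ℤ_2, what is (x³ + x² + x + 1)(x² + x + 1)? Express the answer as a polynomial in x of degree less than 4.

x^2 + x

Multiply in ℤ_2[x]: (x³ + x² + x + 1)·(x² + x + 1) = x⁵ + x³ + x² + 1.
Reduce using x⁴ ≡ x³ + 1 (mod x⁴ + x³ + 1).
Reduced: x² + x.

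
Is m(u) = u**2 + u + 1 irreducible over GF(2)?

Check for roots in GF(2): m(0) = 1; m(1) = 1.
No roots. A degree-2 polynomial over a field with no linear factor is irreducible.

Yes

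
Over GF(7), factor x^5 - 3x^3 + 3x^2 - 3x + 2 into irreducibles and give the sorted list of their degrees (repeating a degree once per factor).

1, 1, 3

Write f(x) = x^5 - 3x^3 + 3x^2 - 3x + 2.
Linear factors from roots: (x - 1), (x - 3).
Complete factorization: f(x) = (x - 3)·(x - 1)·(x^3 - 3x^2 + 3x + 3).
Factor degrees with multiplicity: 1 + 1 + 3 = 5.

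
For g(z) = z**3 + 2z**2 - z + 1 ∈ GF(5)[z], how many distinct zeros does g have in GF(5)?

1

Evaluate at each of the 5 elements of GF(5):
g(0) = 1; g(1) = 3; g(2) = 0 → root; g(3) = 3; g(4) = 3.
Roots: {2}.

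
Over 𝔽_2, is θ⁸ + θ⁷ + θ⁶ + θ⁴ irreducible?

Write g(θ) = θ⁸ + θ⁷ + θ⁶ + θ⁴.
Check for roots in 𝔽_2: g(0) = 0 → root; g(1) = 0 → root.
g(0) = 0, so (θ) divides g(θ); g is reducible.

No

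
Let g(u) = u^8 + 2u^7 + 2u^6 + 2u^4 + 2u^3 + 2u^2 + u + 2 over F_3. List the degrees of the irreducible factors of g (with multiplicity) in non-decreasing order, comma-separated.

Roots in F_3: g(0) = 2; g(1) = 2; g(2) = 1.
Complete factorization: g(u) = (u^8 + 2u^7 + 2u^6 + 2u^4 + 2u^3 + 2u^2 + u + 2).
Factor degrees with multiplicity: 8 = 8.

8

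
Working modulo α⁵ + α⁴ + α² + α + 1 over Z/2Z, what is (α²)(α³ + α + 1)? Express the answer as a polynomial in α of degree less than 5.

Multiply in Z/2Z[α]: (α²)·(α³ + α + 1) = α⁵ + α³ + α².
Reduce using α⁵ ≡ α⁴ + α² + α + 1 (mod α⁵ + α⁴ + α² + α + 1).
Reduced: α⁴ + α³ + α + 1.

α^4 + α^3 + α + 1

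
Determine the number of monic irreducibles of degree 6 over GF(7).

19544

By the necklace-counting formula, N_7(6) = (1/6) Σ_{d|6} μ(6/d)·7^d.
Divisors of 6: 1, 2, 3, 6; μ(6/d) for each: 1, -1, -1, 1.
Σ = 7^1 − 7^2 − 7^3 + 7^6 = 117264.
N = 117264/6 = 19544.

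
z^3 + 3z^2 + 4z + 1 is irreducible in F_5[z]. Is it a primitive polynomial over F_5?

Write f(z) = z^3 + 3z^2 + 4z + 1.
|GF(5^3)^×| = 5^3 − 1 = 124. Prime factorization: 124 = 2^2·31.
f is primitive ⇔ z has order 124 in GF(5)[z]/(f), i.e. z^(124/q) ≠ 1 for each prime q | 124.
z^(62) mod f = 1
z^(4) mod f = z + 3.
Since z^(62) = 1, the order of z divides 62 < 124; not primitive.

No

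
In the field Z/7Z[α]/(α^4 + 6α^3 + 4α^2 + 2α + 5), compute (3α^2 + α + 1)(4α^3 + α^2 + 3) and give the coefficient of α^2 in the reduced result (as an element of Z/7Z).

Multiply in Z/7Z[α]: (3α^2 + α + 1)·(4α^3 + α^2 + 3) = 5α^5 + 5α^3 + 3α^2 + 3α + 3.
Reduce using α^4 ≡ α^3 + 3α^2 + 5α + 2 (mod α^4 + 6α^3 + 4α^2 + 2α + 5).
Reduced: 4α^3 + α^2 + 3α + 6.

1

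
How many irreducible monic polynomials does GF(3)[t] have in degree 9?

Gauss's count: N_{3}(9) = (1/9) Σ_{d|9} μ(9/d)·3^d.
Divisors of 9: 1, 3, 9; μ(9/d) for each: 0, -1, 1.
Σ = − 3^3 + 3^9 = 19656.
N = 19656/9 = 2184.

2184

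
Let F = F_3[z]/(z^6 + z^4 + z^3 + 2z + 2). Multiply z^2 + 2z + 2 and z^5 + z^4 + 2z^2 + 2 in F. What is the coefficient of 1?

1

Multiply in F_3[z]: (z^2 + 2z + 2)·(z^5 + z^4 + 2z^2 + 2) = z^7 + z^5 + z^4 + z^3 + z + 1.
Reduce using z^6 ≡ 2z^4 + 2z^3 + z + 1 (mod z^6 + z^4 + z^3 + 2z + 2).
Reduced: z^3 + z^2 + 2z + 1.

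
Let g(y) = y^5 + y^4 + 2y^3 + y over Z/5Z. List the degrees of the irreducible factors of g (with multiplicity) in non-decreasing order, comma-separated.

Roots in Z/5Z: g(0) = 0 → root; g(1) = 0 → root; g(2) = 1; g(3) = 1; g(4) = 2.
Linear factors from roots: (y), (y - 1).
Complete factorization: g(y) = (y)·(y - 1)·(y^3 + 2y^2 - y - 1).
Factor degrees with multiplicity: 1 + 1 + 3 = 5.

1, 1, 3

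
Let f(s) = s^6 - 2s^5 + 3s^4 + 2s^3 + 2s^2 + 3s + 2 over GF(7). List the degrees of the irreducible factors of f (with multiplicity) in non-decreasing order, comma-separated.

6

Complete factorization: f(s) = (s^6 - 2s^5 + 3s^4 + 2s^3 + 2s^2 + 3s + 2).
Factor degrees with multiplicity: 6 = 6.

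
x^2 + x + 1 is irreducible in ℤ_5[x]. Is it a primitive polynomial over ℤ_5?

Write f(x) = x^2 + x + 1.
|GF(5^2)^×| = 5^2 − 1 = 24. Prime factorization: 24 = 2^3·3.
f is primitive ⇔ x has order 24 in GF(5)[x]/(f), i.e. x^(24/q) ≠ 1 for each prime q | 24.
x^(12) mod f = 1
x^(8) mod f = 4x + 4.
Since x^(12) = 1, the order of x divides 12 < 24; not primitive.

No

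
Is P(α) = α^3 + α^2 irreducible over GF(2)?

Check for roots in GF(2): P(0) = 0 → root; P(1) = 0 → root.
P(0) = 0, so (α) divides P(α); P is reducible.

No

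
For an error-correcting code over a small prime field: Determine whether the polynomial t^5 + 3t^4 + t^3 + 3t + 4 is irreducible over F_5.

Yes

Write P(t) = t^5 + 3t^4 + t^3 + 3t + 4.
Check for roots in F_5: P(0) = 4; P(1) = 2; P(2) = 3; P(3) = 1; P(4) = 2.
No roots, so no linear factors.
Degree-2 irreducible divisors: test the 10 monic irreducibles of degree 2 over GF(5).
None of them divide P (all give nonzero remainder).
No irreducible factor of degree ≤ 2 exists, so P is irreducible over GF(5).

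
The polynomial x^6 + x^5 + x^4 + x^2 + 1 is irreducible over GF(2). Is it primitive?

Write f(x) = x^6 + x^5 + x^4 + x^2 + 1.
|GF(2^6)^×| = 2^6 − 1 = 63. Prime factorization: 63 = 3^2·7.
f is primitive ⇔ x has order 63 in GF(2)[x]/(f), i.e. x^(63/q) ≠ 1 for each prime q | 63.
x^(21) mod f = 1
x^(9) mod f = x^3 + 1.
Since x^(21) = 1, the order of x divides 21 < 63; not primitive.

No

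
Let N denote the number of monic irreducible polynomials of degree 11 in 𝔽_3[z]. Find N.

16104

The number of monic irreducibles of degree 11 over GF(3) is (1/11)·Σ_{d∣11} μ(11/d) 3^d.
Divisors of 11: 1, 11; μ(11/d) for each: -1, 1.
Σ = − 3^1 + 3^11 = 177144.
N = 177144/11 = 16104.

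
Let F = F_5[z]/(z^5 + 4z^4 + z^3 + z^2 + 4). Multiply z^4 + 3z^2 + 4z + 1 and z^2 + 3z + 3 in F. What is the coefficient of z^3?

Multiply in F_5[z]: (z^4 + 3z^2 + 4z + 1)·(z^2 + 3z + 3) = z^6 + 3z^5 + z^4 + 3z^3 + 2z^2 + 3.
Reduce using z^5 ≡ z^4 + 4z^3 + 4z^2 + 1 (mod z^5 + 4z^4 + z^3 + z^2 + 4).
Reduced: 4z^4 + 3z^3 + 3z^2 + z + 2.

3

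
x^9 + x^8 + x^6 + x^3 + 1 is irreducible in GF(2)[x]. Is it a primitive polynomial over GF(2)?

Write f(x) = x^9 + x^8 + x^6 + x^3 + 1.
|GF(2^9)^×| = 2^9 − 1 = 511. Prime factorization: 511 = 7·73.
f is primitive ⇔ x has order 511 in GF(2)[x]/(f), i.e. x^(511/q) ≠ 1 for each prime q | 511.
x^(73) mod f = 1
x^(7) mod f = x^7.
Since x^(73) = 1, the order of x divides 73 < 511; not primitive.

No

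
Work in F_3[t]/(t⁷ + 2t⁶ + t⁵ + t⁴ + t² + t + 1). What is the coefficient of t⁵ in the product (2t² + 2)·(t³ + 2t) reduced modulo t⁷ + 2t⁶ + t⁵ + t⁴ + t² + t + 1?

2

Multiply in F_3[t]: (2t² + 2)·(t³ + 2t) = 2t⁵ + t.
Reduced: 2t⁵ + t.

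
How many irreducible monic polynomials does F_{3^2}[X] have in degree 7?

Gauss's count: N_{9}(7) = (1/7) Σ_{d|7} μ(7/d)·9^d.
Divisors of 7: 1, 7; μ(7/d) for each: -1, 1.
Σ = − 9^1 + 9^7 = 4782960.
N = 4782960/7 = 683280.

683280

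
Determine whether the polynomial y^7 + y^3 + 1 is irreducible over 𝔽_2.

Yes

Write g(y) = y^7 + y^3 + 1.
Check for roots in 𝔽_2: g(0) = 1; g(1) = 1.
No roots, so no linear factors.
Monic irreducibles of degree 2 over GF(2): y^2 + y + 1.
None of them divide g (all give nonzero remainder).
Monic irreducibles of degree 3 over GF(2): y^3 + y + 1, y^3 + y^2 + 1.
None of them divide g (all give nonzero remainder).
No irreducible factor of degree ≤ 3 exists, so g is irreducible over GF(2).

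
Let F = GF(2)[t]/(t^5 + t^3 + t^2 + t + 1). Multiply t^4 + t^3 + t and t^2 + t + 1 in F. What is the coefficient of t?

Multiply in GF(2)[t]: (t^4 + t^3 + t)·(t^2 + t + 1) = t^6 + t^2 + t.
Reduce using t^5 ≡ t^3 + t^2 + t + 1 (mod t^5 + t^3 + t^2 + t + 1).
Reduced: t^4 + t^3.

0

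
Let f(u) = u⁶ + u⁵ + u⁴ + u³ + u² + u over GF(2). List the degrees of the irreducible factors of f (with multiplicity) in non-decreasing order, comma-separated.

Roots in GF(2): f(0) = 0 → root; f(1) = 0 → root.
Linear factors from roots: (u), (u + 1).
Complete factorization: f(u) = (u)·(u + 1)·(u² + u + 1)^2.
Factor degrees with multiplicity: 1 + 1 + 2 + 2 = 6.

1, 1, 2, 2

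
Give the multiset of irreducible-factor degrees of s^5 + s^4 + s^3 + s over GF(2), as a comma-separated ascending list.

1, 1, 3

Write f(s) = s^5 + s^4 + s^3 + s.
Roots in GF(2): f(0) = 0 → root; f(1) = 0 → root.
Linear factors from roots: (s), (s + 1).
Complete factorization: f(s) = (s)·(s + 1)·(s^3 + s + 1).
Factor degrees with multiplicity: 1 + 1 + 3 = 5.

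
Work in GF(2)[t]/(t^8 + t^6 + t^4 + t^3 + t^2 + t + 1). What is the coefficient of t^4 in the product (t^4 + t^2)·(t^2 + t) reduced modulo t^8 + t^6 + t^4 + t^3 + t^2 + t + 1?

Multiply in GF(2)[t]: (t^4 + t^2)·(t^2 + t) = t^6 + t^5 + t^4 + t^3.
Reduced: t^6 + t^5 + t^4 + t^3.

1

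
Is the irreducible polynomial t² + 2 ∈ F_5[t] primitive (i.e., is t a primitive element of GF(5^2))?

Write f(t) = t² + 2.
|GF(5^2)^×| = 5^2 − 1 = 24. Prime factorization: 24 = 2^3·3.
f is primitive ⇔ t has order 24 in GF(5)[t]/(f), i.e. t^(24/q) ≠ 1 for each prime q | 24.
t^(12) mod f = 4.
t^(8) mod f = 1
Since t^(8) = 1, the order of t divides 8 < 24; not primitive.

No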